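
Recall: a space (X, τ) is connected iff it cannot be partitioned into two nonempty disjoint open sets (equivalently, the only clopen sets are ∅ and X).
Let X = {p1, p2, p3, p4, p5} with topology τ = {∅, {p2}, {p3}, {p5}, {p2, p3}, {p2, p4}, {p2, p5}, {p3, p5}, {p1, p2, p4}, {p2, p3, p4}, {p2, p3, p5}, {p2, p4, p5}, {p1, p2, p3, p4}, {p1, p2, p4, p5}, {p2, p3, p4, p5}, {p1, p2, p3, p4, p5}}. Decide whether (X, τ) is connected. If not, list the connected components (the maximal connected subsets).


(X, τ) is disconnected; components = [{p3}, {p5}, {p1, p2, p4}].

Find clopen sets (U ∈ τ with X ∖ U ∈ τ):
  U = ∅, X ∖ U = {p1, p2, p3, p4, p5} — both open, so U is clopen.
  U = {p3}, X ∖ U = {p1, p2, p4, p5} — both open, so U is clopen.
  U = {p5}, X ∖ U = {p1, p2, p3, p4} — both open, so U is clopen.
  U = {p3, p5}, X ∖ U = {p1, p2, p4} — both open, so U is clopen.
  U = {p1, p2, p4}, X ∖ U = {p3, p5} — both open, so U is clopen.
  U = {p1, p2, p3, p4}, X ∖ U = {p5} — both open, so U is clopen.
  U = {p1, p2, p4, p5}, X ∖ U = {p3} — both open, so U is clopen.
  U = {p1, p2, p3, p4, p5}, X ∖ U = ∅ — both open, so U is clopen.
Nontrivial clopen(s) exist: e.g. {p5}. So (X, τ) is disconnected.
Compute connected components by grouping points that agree on all clopens:
  component: {p3}
  component: {p5}
  component: {p1, p2, p4}


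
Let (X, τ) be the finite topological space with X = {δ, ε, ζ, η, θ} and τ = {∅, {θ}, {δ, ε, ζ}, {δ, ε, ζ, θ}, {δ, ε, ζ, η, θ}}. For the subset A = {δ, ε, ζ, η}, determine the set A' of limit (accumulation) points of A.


A' = {δ, ε, ζ, η}

For each x ∈ X, list the open sets U ∈ τ with x ∈ U, then check whether U ∩ (A ∖ {x}) ≠ ∅ for every such U.
  x = δ: opens ∋ x are {δ, ε, ζ}, {δ, ε, ζ, θ}, {δ, ε, ζ, η, θ}; each meets A ∖ {δ}, so x IS a limit point.
  x = ε: opens ∋ x are {δ, ε, ζ}, {δ, ε, ζ, θ}, {δ, ε, ζ, η, θ}; each meets A ∖ {ε}, so x IS a limit point.
  x = ζ: opens ∋ x are {δ, ε, ζ}, {δ, ε, ζ, θ}, {δ, ε, ζ, η, θ}; each meets A ∖ {ζ}, so x IS a limit point.
  x = η: opens ∋ x are {δ, ε, ζ, η, θ}; each meets A ∖ {η}, so x IS a limit point.
  x = θ: open {θ} ∋ x has {θ} ∩ (A ∖ {θ}) = ∅, so x is NOT a limit point.
Collecting: A' = {δ, ε, ζ, η}.


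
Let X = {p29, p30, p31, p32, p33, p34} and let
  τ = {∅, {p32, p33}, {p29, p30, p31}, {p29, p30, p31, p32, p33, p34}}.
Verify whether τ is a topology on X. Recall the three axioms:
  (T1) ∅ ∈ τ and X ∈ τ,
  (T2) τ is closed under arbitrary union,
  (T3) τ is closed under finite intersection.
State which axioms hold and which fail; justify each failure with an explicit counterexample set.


τ is NOT a topology on X.

Axiom (T1): ∅ ∈ τ? Yes; X ∈ τ? Yes.
Axiom (T2/T3): check pairwise unions and intersections of members of τ.
Counterexample for (T2): {p32, p33} ∪ {p29, p30, p31} = {p29, p30, p31, p32, p33} ∉ τ. Therefore τ is NOT a topology.


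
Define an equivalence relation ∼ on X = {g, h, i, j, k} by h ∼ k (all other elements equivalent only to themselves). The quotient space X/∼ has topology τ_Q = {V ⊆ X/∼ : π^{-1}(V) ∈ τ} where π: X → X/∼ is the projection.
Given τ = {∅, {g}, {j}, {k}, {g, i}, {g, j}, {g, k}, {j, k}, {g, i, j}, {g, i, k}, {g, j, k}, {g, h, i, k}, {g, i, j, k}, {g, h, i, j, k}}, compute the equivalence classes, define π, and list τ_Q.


X/∼ = {[g], [h=k], [i], [j]}; |τ_Q| = 8.

Equivalence classes: [g], [h=k], [i], [j].
Quotient map π: X → X/∼ sends g ↦ [g], h ↦ [h=k], i ↦ [i], j ↦ [j], k ↦ [h=k].
For each subset V ⊆ X/∼, compute π^{-1}(V) ⊆ X and check whether π^{-1}(V) ∈ τ. V is open in τ_Q iff π^{-1}(V) ∈ τ.
  V = {}: π^{-1}(V) = ∅ ∈ τ ✓.
  V = {[g]}: π^{-1}(V) = {g} ∈ τ ✓.
  V = {[h=k]}: π^{-1}(V) = {h, k} ∉ τ ✗.
  V = {[g], [h=k]}: π^{-1}(V) = {g, h, k} ∉ τ ✗.
  V = {[i]}: π^{-1}(V) = {i} ∉ τ ✗.
  V = {[g], [i]}: π^{-1}(V) = {g, i} ∈ τ ✓.
  V = {[h=k], [i]}: π^{-1}(V) = {h, i, k} ∉ τ ✗.
  V = {[g], [h=k], [i]}: π^{-1}(V) = {g, h, i, k} ∈ τ ✓.
  V = {[j]}: π^{-1}(V) = {j} ∈ τ ✓.
  V = {[g], [j]}: π^{-1}(V) = {g, j} ∈ τ ✓.
  V = {[h=k], [j]}: π^{-1}(V) = {h, j, k} ∉ τ ✗.
  V = {[g], [h=k], [j]}: π^{-1}(V) = {g, h, j, k} ∉ τ ✗.
  V = {[i], [j]}: π^{-1}(V) = {i, j} ∉ τ ✗.
  V = {[g], [i], [j]}: π^{-1}(V) = {g, i, j} ∈ τ ✓.
  V = {[h=k], [i], [j]}: π^{-1}(V) = {h, i, j, k} ∉ τ ✗.
  V = {[g], [h=k], [i], [j]}: π^{-1}(V) = {g, h, i, j, k} ∈ τ ✓.
Open sets in the quotient: τ_Q = {{}, {[g]}, {[g], [i]}, {[g], [h=k], [i]}, {[j]}, {[g], [j]}, {[g], [i], [j]}, {[g], [h=k], [i], [j]}} (8 elements).


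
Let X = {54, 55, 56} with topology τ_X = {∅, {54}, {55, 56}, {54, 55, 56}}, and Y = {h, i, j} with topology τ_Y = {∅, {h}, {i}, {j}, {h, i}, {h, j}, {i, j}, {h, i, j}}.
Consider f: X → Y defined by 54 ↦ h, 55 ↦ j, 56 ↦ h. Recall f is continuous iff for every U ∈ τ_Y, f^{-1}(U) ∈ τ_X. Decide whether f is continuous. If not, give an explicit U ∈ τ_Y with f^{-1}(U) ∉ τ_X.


f is NOT continuous.

Compute f^{-1}(U) for each U ∈ τ_Y:
  U = ∅: f^{-1}(U) = ∅ ∈ τ_X ✓.
  U = {h}: f^{-1}(U) = {54, 56} ∉ τ_X ✗.
  U = {i}: f^{-1}(U) = ∅ ∈ τ_X ✓.
  U = {j}: f^{-1}(U) = {55} ∉ τ_X ✗.
  U = {h, i}: f^{-1}(U) = {54, 56} ∉ τ_X ✗.
  U = {h, j}: f^{-1}(U) = {54, 55, 56} ∈ τ_X ✓.
  U = {i, j}: f^{-1}(U) = {55} ∉ τ_X ✗.
  U = {h, i, j}: f^{-1}(U) = {54, 55, 56} ∈ τ_X ✓.
Found U = {h} with f^{-1}(U) = {54, 56} not in τ_X. Therefore f is NOT continuous.


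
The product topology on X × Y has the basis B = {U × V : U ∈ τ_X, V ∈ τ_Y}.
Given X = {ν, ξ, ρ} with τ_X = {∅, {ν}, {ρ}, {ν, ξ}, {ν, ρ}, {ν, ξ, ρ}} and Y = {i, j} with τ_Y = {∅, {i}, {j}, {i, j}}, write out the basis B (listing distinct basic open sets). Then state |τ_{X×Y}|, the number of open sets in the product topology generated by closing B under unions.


Basis B = {∅ × ∅, {ν} × {i}, {ν} × {j}, {ρ} × {i}, {ρ} × {j}, {ν} × {i, j}, {ν, ξ} × {i}, {ν, ρ} × {i}, {ν, ξ} × {j}, {ν, ρ} × {j}, {ρ} × {i, j}, {ν, ξ, ρ} × {i}, {ν, ξ, ρ} × {j}, {ν, ξ} × {i, j}, {ν, ρ} × {i, j}, {ν, ξ, ρ} × {i, j}}; |τ_{X×Y}| = 36.

Enumerate products U × V with U ∈ τ_X, V ∈ τ_Y (deduplicated):
  ∅ × ∅ = {} (∅)
  {ν} × {i} = {(ν,i)}
  {ν} × {j} = {(ν,j)}
  {ρ} × {i} = {(ρ,i)}
  {ρ} × {j} = {(ρ,j)}
  {ν} × {i, j} = {(ν,i), (ν,j)}
  {ν, ξ} × {i} = {(ν,i), (ξ,i)}
  {ν, ρ} × {i} = {(ν,i), (ρ,i)}
  {ν, ξ} × {j} = {(ν,j), (ξ,j)}
  {ν, ρ} × {j} = {(ν,j), (ρ,j)}
  {ρ} × {i, j} = {(ρ,i), (ρ,j)}
  {ν, ξ, ρ} × {i} = {(ν,i), (ξ,i), (ρ,i)}
  {ν, ξ, ρ} × {j} = {(ν,j), (ξ,j), (ρ,j)}
  {ν, ξ} × {i, j} = {(ν,i), (ν,j), (ξ,i), (ξ,j)}
  {ν, ρ} × {i, j} = {(ν,i), (ν,j), (ρ,i), (ρ,j)}
  {ν, ξ, ρ} × {i, j} = {(ν,i), (ν,j), (ξ,i), (ξ,j), (ρ,i), (ρ,j)}
These 16 distinct sets form the basis B.
Close under arbitrary unions to get τ_{X×Y}; counting gives |τ_{X×Y}| = 36.


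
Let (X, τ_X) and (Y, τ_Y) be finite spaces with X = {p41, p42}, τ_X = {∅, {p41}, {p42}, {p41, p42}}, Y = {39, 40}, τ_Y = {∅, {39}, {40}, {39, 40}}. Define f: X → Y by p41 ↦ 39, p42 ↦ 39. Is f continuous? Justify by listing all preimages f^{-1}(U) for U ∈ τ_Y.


f IS continuous.

Compute f^{-1}(U) for each U ∈ τ_Y:
  U = ∅: f^{-1}(U) = ∅ ∈ τ_X ✓.
  U = {39}: f^{-1}(U) = {p41, p42} ∈ τ_X ✓.
  U = {40}: f^{-1}(U) = ∅ ∈ τ_X ✓.
  U = {39, 40}: f^{-1}(U) = {p41, p42} ∈ τ_X ✓.
Every preimage lies in τ_X, so f IS continuous.


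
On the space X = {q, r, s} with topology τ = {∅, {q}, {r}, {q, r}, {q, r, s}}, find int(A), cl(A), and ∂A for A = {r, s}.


int(A) = {r}, cl(A) = {r, s}, ∂A = {s}.

Closed sets in (X, τ) are complements of opens:
  closed(X, τ) = {∅, {s}, {q, s}, {r, s}, {q, r, s}}.
int(A) = ⋃ {U ∈ τ : U ⊆ A}. Opens contained in A: ∅, {r}.
Taking the union of these: int(A) = {r}.
cl(A) = ⋂ {C closed : A ⊆ C}. Closed sets containing A: {r, s}, {q, r, s}.
Intersecting these: cl(A) = {r, s}.
∂A = cl(A) ∖ int(A) = {r, s} ∖ {r} = {s}.


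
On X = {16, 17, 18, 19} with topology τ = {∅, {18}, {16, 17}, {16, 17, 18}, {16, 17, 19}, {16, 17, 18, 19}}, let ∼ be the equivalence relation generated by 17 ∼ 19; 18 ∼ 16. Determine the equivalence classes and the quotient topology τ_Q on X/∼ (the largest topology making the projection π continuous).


X/∼ = {[16=18], [17=19]}; |τ_Q| = 2.

Equivalence classes: [16=18], [17=19].
Quotient map π: X → X/∼ sends 16 ↦ [16=18], 17 ↦ [17=19], 18 ↦ [16=18], 19 ↦ [17=19].
For each subset V ⊆ X/∼, compute π^{-1}(V) ⊆ X and check whether π^{-1}(V) ∈ τ. V is open in τ_Q iff π^{-1}(V) ∈ τ.
  V = {}: π^{-1}(V) = ∅ ∈ τ ✓.
  V = {[16=18]}: π^{-1}(V) = {16, 18} ∉ τ ✗.
  V = {[17=19]}: π^{-1}(V) = {17, 19} ∉ τ ✗.
  V = {[16=18], [17=19]}: π^{-1}(V) = {16, 17, 18, 19} ∈ τ ✓.
Open sets in the quotient: τ_Q = {{}, {[16=18], [17=19]}} (2 elements).


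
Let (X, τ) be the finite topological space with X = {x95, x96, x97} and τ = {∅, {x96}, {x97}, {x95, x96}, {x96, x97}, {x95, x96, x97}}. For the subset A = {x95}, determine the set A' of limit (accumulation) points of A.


A' = ∅

For each x ∈ X, list the open sets U ∈ τ with x ∈ U, then check whether U ∩ (A ∖ {x}) ≠ ∅ for every such U.
  x = x95: open {x95, x96} ∋ x has {x95, x96} ∩ (A ∖ {x95}) = ∅, so x is NOT a limit point.
  x = x96: open {x96} ∋ x has {x96} ∩ (A ∖ {x96}) = ∅, so x is NOT a limit point.
  x = x97: open {x97} ∋ x has {x97} ∩ (A ∖ {x97}) = ∅, so x is NOT a limit point.
Collecting: A' = ∅.


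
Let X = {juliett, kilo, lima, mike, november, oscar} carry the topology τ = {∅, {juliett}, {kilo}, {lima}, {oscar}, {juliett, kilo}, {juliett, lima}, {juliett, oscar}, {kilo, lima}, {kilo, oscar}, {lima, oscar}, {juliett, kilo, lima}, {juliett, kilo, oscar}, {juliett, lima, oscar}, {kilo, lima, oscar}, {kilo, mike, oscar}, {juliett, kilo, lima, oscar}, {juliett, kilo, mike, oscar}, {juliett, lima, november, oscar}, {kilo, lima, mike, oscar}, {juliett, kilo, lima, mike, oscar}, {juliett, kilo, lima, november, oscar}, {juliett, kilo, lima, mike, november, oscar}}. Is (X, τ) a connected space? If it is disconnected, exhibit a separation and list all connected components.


(X, τ) is connected.

Find clopen sets (U ∈ τ with X ∖ U ∈ τ):
  U = ∅, X ∖ U = {juliett, kilo, lima, mike, november, oscar} — both open, so U is clopen.
  U = {juliett, kilo, lima, mike, november, oscar}, X ∖ U = ∅ — both open, so U is clopen.
Only trivial clopens (∅ and X) exist, so (X, τ) is connected.
Compute connected components by grouping points that agree on all clopens:
  component: {juliett, kilo, lima, mike, november, oscar}


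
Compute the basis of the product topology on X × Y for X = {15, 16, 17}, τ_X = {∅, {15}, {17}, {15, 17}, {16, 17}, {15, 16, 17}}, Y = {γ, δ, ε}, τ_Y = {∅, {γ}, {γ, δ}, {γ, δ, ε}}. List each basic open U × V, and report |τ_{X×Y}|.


Basis B = {∅ × ∅, {15} × {γ}, {17} × {γ}, {15} × {γ, δ}, {15, 17} × {γ}, {16, 17} × {γ}, {17} × {γ, δ}, {15} × {γ, δ, ε}, {15, 16, 17} × {γ}, {17} × {γ, δ, ε}, {15, 17} × {γ, δ}, {16, 17} × {γ, δ}, {15, 17} × {γ, δ, ε}, {15, 16, 17} × {γ, δ}, {16, 17} × {γ, δ, ε}, {15, 16, 17} × {γ, δ, ε}}; |τ_{X×Y}| = 40.

Enumerate products U × V with U ∈ τ_X, V ∈ τ_Y (deduplicated):
  ∅ × ∅ = {} (∅)
  {15} × {γ} = {(15,γ)}
  {17} × {γ} = {(17,γ)}
  {15} × {γ, δ} = {(15,γ), (15,δ)}
  {15, 17} × {γ} = {(15,γ), (17,γ)}
  {16, 17} × {γ} = {(16,γ), (17,γ)}
  {17} × {γ, δ} = {(17,γ), (17,δ)}
  {15} × {γ, δ, ε} = {(15,γ), (15,δ), (15,ε)}
  {15, 16, 17} × {γ} = {(15,γ), (16,γ), (17,γ)}
  {17} × {γ, δ, ε} = {(17,γ), (17,δ), (17,ε)}
  {15, 17} × {γ, δ} = {(15,γ), (15,δ), (17,γ), (17,δ)}
  {16, 17} × {γ, δ} = {(16,γ), (16,δ), (17,γ), (17,δ)}
  {15, 17} × {γ, δ, ε} = {(15,γ), (15,δ), (15,ε), (17,γ), (17,δ), (17,ε)}
  {15, 16, 17} × {γ, δ} = {(15,γ), (15,δ), (16,γ), (16,δ), (17,γ), (17,δ)}
  {16, 17} × {γ, δ, ε} = {(16,γ), (16,δ), (16,ε), (17,γ), (17,δ), (17,ε)}
  {15, 16, 17} × {γ, δ, ε} = {(15,γ), (15,δ), (15,ε), (16,γ), (16,δ), (16,ε), (17,γ), (17,δ), (17,ε)}
These 16 distinct sets form the basis B.
Close under arbitrary unions to get τ_{X×Y}; counting gives |τ_{X×Y}| = 40.


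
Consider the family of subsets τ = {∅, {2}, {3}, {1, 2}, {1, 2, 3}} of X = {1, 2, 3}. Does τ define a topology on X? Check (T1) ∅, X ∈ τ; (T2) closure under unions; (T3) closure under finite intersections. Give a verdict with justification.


τ is NOT a topology on X.

Axiom (T1): ∅ ∈ τ? Yes; X ∈ τ? Yes.
Axiom (T2/T3): check pairwise unions and intersections of members of τ.
Counterexample for (T2): {2} ∪ {3} = {2, 3} ∉ τ. Therefore τ is NOT a topology.


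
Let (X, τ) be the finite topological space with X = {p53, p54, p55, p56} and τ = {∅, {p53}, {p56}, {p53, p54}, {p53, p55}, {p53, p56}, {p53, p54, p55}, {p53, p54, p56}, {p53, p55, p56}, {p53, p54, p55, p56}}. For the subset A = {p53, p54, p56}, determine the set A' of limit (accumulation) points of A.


A' = {p54, p55}

For each x ∈ X, list the open sets U ∈ τ with x ∈ U, then check whether U ∩ (A ∖ {x}) ≠ ∅ for every such U.
  x = p53: open {p53} ∋ x has {p53} ∩ (A ∖ {p53}) = ∅, so x is NOT a limit point.
  x = p54: opens ∋ x are {p53, p54}, {p53, p54, p55}, {p53, p54, p56}, {p53, p54, p55, p56}; each meets A ∖ {p54}, so x IS a limit point.
  x = p55: opens ∋ x are {p53, p55}, {p53, p54, p55}, {p53, p55, p56}, {p53, p54, p55, p56}; each meets A ∖ {p55}, so x IS a limit point.
  x = p56: open {p56} ∋ x has {p56} ∩ (A ∖ {p56}) = ∅, so x is NOT a limit point.
Collecting: A' = {p54, p55}.


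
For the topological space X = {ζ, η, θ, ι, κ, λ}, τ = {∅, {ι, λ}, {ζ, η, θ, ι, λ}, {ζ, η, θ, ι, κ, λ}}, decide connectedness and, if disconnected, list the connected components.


(X, τ) is connected.

Find clopen sets (U ∈ τ with X ∖ U ∈ τ):
  U = ∅, X ∖ U = {ζ, η, θ, ι, κ, λ} — both open, so U is clopen.
  U = {ζ, η, θ, ι, κ, λ}, X ∖ U = ∅ — both open, so U is clopen.
Only trivial clopens (∅ and X) exist, so (X, τ) is connected.
Compute connected components by grouping points that agree on all clopens:
  component: {ζ, η, θ, ι, κ, λ}


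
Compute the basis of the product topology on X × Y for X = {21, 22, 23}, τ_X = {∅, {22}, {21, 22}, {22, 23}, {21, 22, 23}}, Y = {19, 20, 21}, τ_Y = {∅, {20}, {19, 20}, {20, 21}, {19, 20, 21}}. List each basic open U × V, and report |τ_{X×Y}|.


Basis B = {∅ × ∅, {22} × {20}, {21, 22} × {20}, {22} × {19, 20}, {22} × {20, 21}, {22, 23} × {20}, {21, 22, 23} × {20}, {22} × {19, 20, 21}, {21, 22} × {19, 20}, {21, 22} × {20, 21}, {22, 23} × {19, 20}, {22, 23} × {20, 21}, {21, 22} × {19, 20, 21}, {21, 22, 23} × {19, 20}, {21, 22, 23} × {20, 21}, {22, 23} × {19, 20, 21}, {21, 22, 23} × {19, 20, 21}}; |τ_{X×Y}| = 48.

Enumerate products U × V with U ∈ τ_X, V ∈ τ_Y (deduplicated):
  ∅ × ∅ = {} (∅)
  {22} × {20} = {(22,20)}
  {21, 22} × {20} = {(21,20), (22,20)}
  {22} × {19, 20} = {(22,19), (22,20)}
  {22} × {20, 21} = {(22,20), (22,21)}
  {22, 23} × {20} = {(22,20), (23,20)}
  {21, 22, 23} × {20} = {(21,20), (22,20), (23,20)}
  {22} × {19, 20, 21} = {(22,19), (22,20), (22,21)}
  {21, 22} × {19, 20} = {(21,19), (21,20), (22,19), (22,20)}
  {21, 22} × {20, 21} = {(21,20), (21,21), (22,20), (22,21)}
  {22, 23} × {19, 20} = {(22,19), (22,20), (23,19), (23,20)}
  {22, 23} × {20, 21} = {(22,20), (22,21), (23,20), (23,21)}
  {21, 22} × {19, 20, 21} = {(21,19), (21,20), (21,21), (22,19), (22,20), (22,21)}
  {21, 22, 23} × {19, 20} = {(21,19), (21,20), (22,19), (22,20), (23,19), (23,20)}
  {21, 22, 23} × {20, 21} = {(21,20), (21,21), (22,20), (22,21), (23,20), (23,21)}
  {22, 23} × {19, 20, 21} = {(22,19), (22,20), (22,21), (23,19), (23,20), (23,21)}
  {21, 22, 23} × {19, 20, 21} = {(21,19), (21,20), (21,21), (22,19), (22,20), (22,21), (23,19), (23,20), (23,21)}
These 17 distinct sets form the basis B.
Close under arbitrary unions to get τ_{X×Y}; counting gives |τ_{X×Y}| = 48.


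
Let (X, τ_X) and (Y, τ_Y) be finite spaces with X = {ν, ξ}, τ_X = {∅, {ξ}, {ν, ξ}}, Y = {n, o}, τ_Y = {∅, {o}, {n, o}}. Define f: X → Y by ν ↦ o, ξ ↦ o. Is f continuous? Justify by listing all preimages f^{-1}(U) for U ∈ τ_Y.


f IS continuous.

Compute f^{-1}(U) for each U ∈ τ_Y:
  U = ∅: f^{-1}(U) = ∅ ∈ τ_X ✓.
  U = {o}: f^{-1}(U) = {ν, ξ} ∈ τ_X ✓.
  U = {n, o}: f^{-1}(U) = {ν, ξ} ∈ τ_X ✓.
Every preimage lies in τ_X, so f IS continuous.


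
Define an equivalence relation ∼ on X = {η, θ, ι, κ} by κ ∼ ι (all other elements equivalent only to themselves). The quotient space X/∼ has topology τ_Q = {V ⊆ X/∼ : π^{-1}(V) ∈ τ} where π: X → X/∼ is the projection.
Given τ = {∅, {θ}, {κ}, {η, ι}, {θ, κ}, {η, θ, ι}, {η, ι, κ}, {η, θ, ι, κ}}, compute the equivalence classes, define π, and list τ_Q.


X/∼ = {[η], [θ], [ι=κ]}; |τ_Q| = 4.

Equivalence classes: [η], [θ], [ι=κ].
Quotient map π: X → X/∼ sends η ↦ [η], θ ↦ [θ], ι ↦ [ι=κ], κ ↦ [ι=κ].
For each subset V ⊆ X/∼, compute π^{-1}(V) ⊆ X and check whether π^{-1}(V) ∈ τ. V is open in τ_Q iff π^{-1}(V) ∈ τ.
  V = {}: π^{-1}(V) = ∅ ∈ τ ✓.
  V = {[η]}: π^{-1}(V) = {η} ∉ τ ✗.
  V = {[θ]}: π^{-1}(V) = {θ} ∈ τ ✓.
  V = {[η], [θ]}: π^{-1}(V) = {η, θ} ∉ τ ✗.
  V = {[ι=κ]}: π^{-1}(V) = {ι, κ} ∉ τ ✗.
  V = {[η], [ι=κ]}: π^{-1}(V) = {η, ι, κ} ∈ τ ✓.
  V = {[θ], [ι=κ]}: π^{-1}(V) = {θ, ι, κ} ∉ τ ✗.
  V = {[η], [θ], [ι=κ]}: π^{-1}(V) = {η, θ, ι, κ} ∈ τ ✓.
Open sets in the quotient: τ_Q = {{}, {[θ]}, {[η], [ι=κ]}, {[η], [θ], [ι=κ]}} (4 elements).


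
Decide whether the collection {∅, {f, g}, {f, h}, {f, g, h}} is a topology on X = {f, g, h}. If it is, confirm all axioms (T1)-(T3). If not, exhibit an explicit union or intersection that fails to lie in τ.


τ is NOT a topology on X.

Axiom (T1): ∅ ∈ τ? Yes; X ∈ τ? Yes.
Axiom (T2/T3): check pairwise unions and intersections of members of τ.
Counterexample for (T3): {f, g} ∩ {f, h} = {f} ∉ τ. Therefore τ is NOT a topology.


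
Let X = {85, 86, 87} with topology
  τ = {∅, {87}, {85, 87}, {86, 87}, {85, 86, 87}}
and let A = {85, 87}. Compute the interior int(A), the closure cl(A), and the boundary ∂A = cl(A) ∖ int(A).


int(A) = {85, 87}, cl(A) = {85, 86, 87}, ∂A = {86}.

Closed sets in (X, τ) are complements of opens:
  closed(X, τ) = {∅, {85}, {86}, {85, 86}, {85, 86, 87}}.
int(A) = ⋃ {U ∈ τ : U ⊆ A}. Opens contained in A: ∅, {87}, {85, 87}.
Taking the union of these: int(A) = {85, 87}.
cl(A) = ⋂ {C closed : A ⊆ C}. Closed sets containing A: {85, 86, 87}.
Intersecting these: cl(A) = {85, 86, 87}.
∂A = cl(A) ∖ int(A) = {85, 86, 87} ∖ {85, 87} = {86}.


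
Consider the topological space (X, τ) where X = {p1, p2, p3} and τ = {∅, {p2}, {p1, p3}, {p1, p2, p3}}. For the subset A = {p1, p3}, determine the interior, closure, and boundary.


int(A) = {p1, p3}, cl(A) = {p1, p3}, ∂A = ∅.

Closed sets in (X, τ) are complements of opens:
  closed(X, τ) = {∅, {p2}, {p1, p3}, {p1, p2, p3}}.
int(A) = ⋃ {U ∈ τ : U ⊆ A}. Opens contained in A: ∅, {p1, p3}.
Taking the union of these: int(A) = {p1, p3}.
cl(A) = ⋂ {C closed : A ⊆ C}. Closed sets containing A: {p1, p3}, {p1, p2, p3}.
Intersecting these: cl(A) = {p1, p3}.
∂A = cl(A) ∖ int(A) = {p1, p3} ∖ {p1, p3} = ∅.


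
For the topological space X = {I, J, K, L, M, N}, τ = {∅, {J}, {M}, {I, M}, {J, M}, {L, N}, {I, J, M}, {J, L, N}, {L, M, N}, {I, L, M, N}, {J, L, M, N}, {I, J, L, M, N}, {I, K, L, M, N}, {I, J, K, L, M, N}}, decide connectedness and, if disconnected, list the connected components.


(X, τ) is disconnected; components = [{J}, {I, K, L, M, N}].

Find clopen sets (U ∈ τ with X ∖ U ∈ τ):
  U = ∅, X ∖ U = {I, J, K, L, M, N} — both open, so U is clopen.
  U = {J}, X ∖ U = {I, K, L, M, N} — both open, so U is clopen.
  U = {I, K, L, M, N}, X ∖ U = {J} — both open, so U is clopen.
  U = {I, J, K, L, M, N}, X ∖ U = ∅ — both open, so U is clopen.
Nontrivial clopen(s) exist: e.g. {I, K, L, M, N}. So (X, τ) is disconnected.
Compute connected components by grouping points that agree on all clopens:
  component: {J}
  component: {I, K, L, M, N}


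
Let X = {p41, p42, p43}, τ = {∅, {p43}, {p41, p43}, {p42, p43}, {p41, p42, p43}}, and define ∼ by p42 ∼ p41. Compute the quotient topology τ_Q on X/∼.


X/∼ = {[p41=p42], [p43]}; |τ_Q| = 3.

Equivalence classes: [p41=p42], [p43].
Quotient map π: X → X/∼ sends p41 ↦ [p41=p42], p42 ↦ [p41=p42], p43 ↦ [p43].
For each subset V ⊆ X/∼, compute π^{-1}(V) ⊆ X and check whether π^{-1}(V) ∈ τ. V is open in τ_Q iff π^{-1}(V) ∈ τ.
  V = {}: π^{-1}(V) = ∅ ∈ τ ✓.
  V = {[p41=p42]}: π^{-1}(V) = {p41, p42} ∉ τ ✗.
  V = {[p43]}: π^{-1}(V) = {p43} ∈ τ ✓.
  V = {[p41=p42], [p43]}: π^{-1}(V) = {p41, p42, p43} ∈ τ ✓.
Open sets in the quotient: τ_Q = {{}, {[p43]}, {[p41=p42], [p43]}} (3 elements).


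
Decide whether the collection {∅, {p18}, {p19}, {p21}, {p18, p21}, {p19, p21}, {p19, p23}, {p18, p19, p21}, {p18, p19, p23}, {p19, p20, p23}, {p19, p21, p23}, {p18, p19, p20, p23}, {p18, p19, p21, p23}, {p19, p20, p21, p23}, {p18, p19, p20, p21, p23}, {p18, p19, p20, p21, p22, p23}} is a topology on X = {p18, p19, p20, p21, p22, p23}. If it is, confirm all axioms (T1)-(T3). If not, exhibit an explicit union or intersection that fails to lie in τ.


τ is NOT a topology on X.

Axiom (T1): ∅ ∈ τ? Yes; X ∈ τ? Yes.
Axiom (T2/T3): check pairwise unions and intersections of members of τ.
Counterexample for (T2): {p18} ∪ {p19} = {p18, p19} ∉ τ. Therefore τ is NOT a topology.


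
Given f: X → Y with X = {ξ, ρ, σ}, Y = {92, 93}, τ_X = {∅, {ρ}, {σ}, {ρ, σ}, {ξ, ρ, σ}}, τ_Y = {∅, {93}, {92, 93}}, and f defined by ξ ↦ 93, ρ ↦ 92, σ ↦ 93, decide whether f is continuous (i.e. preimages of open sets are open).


f is NOT continuous.

Compute f^{-1}(U) for each U ∈ τ_Y:
  U = ∅: f^{-1}(U) = ∅ ∈ τ_X ✓.
  U = {93}: f^{-1}(U) = {ξ, σ} ∉ τ_X ✗.
  U = {92, 93}: f^{-1}(U) = {ξ, ρ, σ} ∈ τ_X ✓.
Found U = {93} with f^{-1}(U) = {ξ, σ} not in τ_X. Therefore f is NOT continuous.


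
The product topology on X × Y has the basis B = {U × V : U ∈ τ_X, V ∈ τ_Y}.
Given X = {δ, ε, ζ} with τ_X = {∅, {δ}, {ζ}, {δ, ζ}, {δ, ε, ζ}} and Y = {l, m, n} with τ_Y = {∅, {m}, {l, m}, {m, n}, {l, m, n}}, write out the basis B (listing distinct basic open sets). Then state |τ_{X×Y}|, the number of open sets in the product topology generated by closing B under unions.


Basis B = {∅ × ∅, {δ} × {m}, {ζ} × {m}, {δ} × {l, m}, {δ} × {m, n}, {δ, ζ} × {m}, {ζ} × {l, m}, {ζ} × {m, n}, {δ} × {l, m, n}, {δ, ε, ζ} × {m}, {ζ} × {l, m, n}, {δ, ζ} × {l, m}, {δ, ζ} × {m, n}, {δ, ζ} × {l, m, n}, {δ, ε, ζ} × {l, m}, {δ, ε, ζ} × {m, n}, {δ, ε, ζ} × {l, m, n}}; |τ_{X×Y}| = 50.

Enumerate products U × V with U ∈ τ_X, V ∈ τ_Y (deduplicated):
  ∅ × ∅ = {} (∅)
  {δ} × {m} = {(δ,m)}
  {ζ} × {m} = {(ζ,m)}
  {δ} × {l, m} = {(δ,l), (δ,m)}
  {δ} × {m, n} = {(δ,m), (δ,n)}
  {δ, ζ} × {m} = {(δ,m), (ζ,m)}
  {ζ} × {l, m} = {(ζ,l), (ζ,m)}
  {ζ} × {m, n} = {(ζ,m), (ζ,n)}
  {δ} × {l, m, n} = {(δ,l), (δ,m), (δ,n)}
  {δ, ε, ζ} × {m} = {(δ,m), (ε,m), (ζ,m)}
  {ζ} × {l, m, n} = {(ζ,l), (ζ,m), (ζ,n)}
  {δ, ζ} × {l, m} = {(δ,l), (δ,m), (ζ,l), (ζ,m)}
  {δ, ζ} × {m, n} = {(δ,m), (δ,n), (ζ,m), (ζ,n)}
  {δ, ζ} × {l, m, n} = {(δ,l), (δ,m), (δ,n), (ζ,l), (ζ,m), (ζ,n)}
  {δ, ε, ζ} × {l, m} = {(δ,l), (δ,m), (ε,l), (ε,m), (ζ,l), (ζ,m)}
  {δ, ε, ζ} × {m, n} = {(δ,m), (δ,n), (ε,m), (ε,n), (ζ,m), (ζ,n)}
  {δ, ε, ζ} × {l, m, n} = {(δ,l), (δ,m), (δ,n), (ε,l), (ε,m), (ε,n), (ζ,l), (ζ,m), (ζ,n)}
These 17 distinct sets form the basis B.
Close under arbitrary unions to get τ_{X×Y}; counting gives |τ_{X×Y}| = 50.


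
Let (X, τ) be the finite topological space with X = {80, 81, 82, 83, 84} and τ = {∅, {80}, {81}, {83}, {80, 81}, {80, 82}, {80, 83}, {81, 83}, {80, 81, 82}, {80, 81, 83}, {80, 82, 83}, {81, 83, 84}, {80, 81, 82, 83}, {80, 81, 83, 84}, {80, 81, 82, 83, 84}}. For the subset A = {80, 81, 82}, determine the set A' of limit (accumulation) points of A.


A' = {82, 84}

For each x ∈ X, list the open sets U ∈ τ with x ∈ U, then check whether U ∩ (A ∖ {x}) ≠ ∅ for every such U.
  x = 80: open {80} ∋ x has {80} ∩ (A ∖ {80}) = ∅, so x is NOT a limit point.
  x = 81: open {81} ∋ x has {81} ∩ (A ∖ {81}) = ∅, so x is NOT a limit point.
  x = 82: opens ∋ x are {80, 82}, {80, 81, 82}, {80, 82, 83}, {80, 81, 82, 83}, {80, 81, 82, 83, 84}; each meets A ∖ {82}, so x IS a limit point.
  x = 83: open {83} ∋ x has {83} ∩ (A ∖ {83}) = ∅, so x is NOT a limit point.
  x = 84: opens ∋ x are {81, 83, 84}, {80, 81, 83, 84}, {80, 81, 82, 83, 84}; each meets A ∖ {84}, so x IS a limit point.
Collecting: A' = {82, 84}.


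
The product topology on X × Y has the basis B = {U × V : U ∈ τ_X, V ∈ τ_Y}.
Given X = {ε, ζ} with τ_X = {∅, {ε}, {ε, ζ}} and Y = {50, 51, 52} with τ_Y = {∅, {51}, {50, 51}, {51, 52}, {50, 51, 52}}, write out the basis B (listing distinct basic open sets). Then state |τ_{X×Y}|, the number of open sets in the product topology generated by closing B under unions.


Basis B = {∅ × ∅, {ε} × {51}, {ε} × {50, 51}, {ε} × {51, 52}, {ε, ζ} × {51}, {ε} × {50, 51, 52}, {ε, ζ} × {50, 51}, {ε, ζ} × {51, 52}, {ε, ζ} × {50, 51, 52}}; |τ_{X×Y}| = 14.

Enumerate products U × V with U ∈ τ_X, V ∈ τ_Y (deduplicated):
  ∅ × ∅ = {} (∅)
  {ε} × {51} = {(ε,51)}
  {ε} × {50, 51} = {(ε,50), (ε,51)}
  {ε} × {51, 52} = {(ε,51), (ε,52)}
  {ε, ζ} × {51} = {(ε,51), (ζ,51)}
  {ε} × {50, 51, 52} = {(ε,50), (ε,51), (ε,52)}
  {ε, ζ} × {50, 51} = {(ε,50), (ε,51), (ζ,50), (ζ,51)}
  {ε, ζ} × {51, 52} = {(ε,51), (ε,52), (ζ,51), (ζ,52)}
  {ε, ζ} × {50, 51, 52} = {(ε,50), (ε,51), (ε,52), (ζ,50), (ζ,51), (ζ,52)}
These 9 distinct sets form the basis B.
Close under arbitrary unions to get τ_{X×Y}; counting gives |τ_{X×Y}| = 14.


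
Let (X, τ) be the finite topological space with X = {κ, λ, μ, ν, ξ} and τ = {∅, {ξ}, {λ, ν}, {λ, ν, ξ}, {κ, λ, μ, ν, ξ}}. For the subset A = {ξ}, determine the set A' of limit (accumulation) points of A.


A' = {κ, μ}

For each x ∈ X, list the open sets U ∈ τ with x ∈ U, then check whether U ∩ (A ∖ {x}) ≠ ∅ for every such U.
  x = κ: opens ∋ x are {κ, λ, μ, ν, ξ}; each meets A ∖ {κ}, so x IS a limit point.
  x = λ: open {λ, ν} ∋ x has {λ, ν} ∩ (A ∖ {λ}) = ∅, so x is NOT a limit point.
  x = μ: opens ∋ x are {κ, λ, μ, ν, ξ}; each meets A ∖ {μ}, so x IS a limit point.
  x = ν: open {λ, ν} ∋ x has {λ, ν} ∩ (A ∖ {ν}) = ∅, so x is NOT a limit point.
  x = ξ: open {ξ} ∋ x has {ξ} ∩ (A ∖ {ξ}) = ∅, so x is NOT a limit point.
Collecting: A' = {κ, μ}.


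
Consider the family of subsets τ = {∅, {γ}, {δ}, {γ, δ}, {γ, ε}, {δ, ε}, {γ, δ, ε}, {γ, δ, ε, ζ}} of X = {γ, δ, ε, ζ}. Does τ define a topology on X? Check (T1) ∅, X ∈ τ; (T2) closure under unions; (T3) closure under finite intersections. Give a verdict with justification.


τ is NOT a topology on X.

Axiom (T1): ∅ ∈ τ? Yes; X ∈ τ? Yes.
Axiom (T2/T3): check pairwise unions and intersections of members of τ.
Counterexample for (T3): {γ, ε} ∩ {δ, ε} = {ε} ∉ τ. Therefore τ is NOT a topology.


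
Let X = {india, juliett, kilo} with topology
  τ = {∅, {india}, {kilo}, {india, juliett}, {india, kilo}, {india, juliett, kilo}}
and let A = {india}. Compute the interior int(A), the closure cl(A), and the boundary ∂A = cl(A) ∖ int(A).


int(A) = {india}, cl(A) = {india, juliett}, ∂A = {juliett}.

Closed sets in (X, τ) are complements of opens:
  closed(X, τ) = {∅, {juliett}, {kilo}, {india, juliett}, {juliett, kilo}, {india, juliett, kilo}}.
int(A) = ⋃ {U ∈ τ : U ⊆ A}. Opens contained in A: ∅, {india}.
Taking the union of these: int(A) = {india}.
cl(A) = ⋂ {C closed : A ⊆ C}. Closed sets containing A: {india, juliett}, {india, juliett, kilo}.
Intersecting these: cl(A) = {india, juliett}.
∂A = cl(A) ∖ int(A) = {india, juliett} ∖ {india} = {juliett}.


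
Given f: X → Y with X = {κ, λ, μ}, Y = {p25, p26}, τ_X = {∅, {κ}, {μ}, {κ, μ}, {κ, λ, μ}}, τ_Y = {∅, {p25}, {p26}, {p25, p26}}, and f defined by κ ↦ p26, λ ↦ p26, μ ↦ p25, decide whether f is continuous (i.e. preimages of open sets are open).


f is NOT continuous.

Compute f^{-1}(U) for each U ∈ τ_Y:
  U = ∅: f^{-1}(U) = ∅ ∈ τ_X ✓.
  U = {p25}: f^{-1}(U) = {μ} ∈ τ_X ✓.
  U = {p26}: f^{-1}(U) = {κ, λ} ∉ τ_X ✗.
  U = {p25, p26}: f^{-1}(U) = {κ, λ, μ} ∈ τ_X ✓.
Found U = {p26} with f^{-1}(U) = {κ, λ} not in τ_X. Therefore f is NOT continuous.


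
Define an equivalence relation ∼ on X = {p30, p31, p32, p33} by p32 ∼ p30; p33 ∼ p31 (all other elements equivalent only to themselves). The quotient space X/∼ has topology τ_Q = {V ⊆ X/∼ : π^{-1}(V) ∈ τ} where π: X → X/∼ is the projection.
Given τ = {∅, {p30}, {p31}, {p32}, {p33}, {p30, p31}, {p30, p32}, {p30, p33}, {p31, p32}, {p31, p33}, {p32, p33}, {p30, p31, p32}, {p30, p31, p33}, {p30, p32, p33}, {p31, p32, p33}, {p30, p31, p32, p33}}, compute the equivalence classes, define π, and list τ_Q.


X/∼ = {[p30=p32], [p31=p33]}; |τ_Q| = 4.

Equivalence classes: [p30=p32], [p31=p33].
Quotient map π: X → X/∼ sends p30 ↦ [p30=p32], p31 ↦ [p31=p33], p32 ↦ [p30=p32], p33 ↦ [p31=p33].
For each subset V ⊆ X/∼, compute π^{-1}(V) ⊆ X and check whether π^{-1}(V) ∈ τ. V is open in τ_Q iff π^{-1}(V) ∈ τ.
  V = {}: π^{-1}(V) = ∅ ∈ τ ✓.
  V = {[p30=p32]}: π^{-1}(V) = {p30, p32} ∈ τ ✓.
  V = {[p31=p33]}: π^{-1}(V) = {p31, p33} ∈ τ ✓.
  V = {[p30=p32], [p31=p33]}: π^{-1}(V) = {p30, p31, p32, p33} ∈ τ ✓.
Open sets in the quotient: τ_Q = {{}, {[p30=p32]}, {[p31=p33]}, {[p30=p32], [p31=p33]}} (4 elements).


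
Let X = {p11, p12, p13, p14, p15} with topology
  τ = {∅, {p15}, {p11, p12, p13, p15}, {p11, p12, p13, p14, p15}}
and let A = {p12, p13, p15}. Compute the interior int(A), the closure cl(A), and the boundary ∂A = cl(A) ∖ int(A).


int(A) = {p15}, cl(A) = {p11, p12, p13, p14, p15}, ∂A = {p11, p12, p13, p14}.

Closed sets in (X, τ) are complements of opens:
  closed(X, τ) = {∅, {p14}, {p11, p12, p13, p14}, {p11, p12, p13, p14, p15}}.
int(A) = ⋃ {U ∈ τ : U ⊆ A}. Opens contained in A: ∅, {p15}.
Taking the union of these: int(A) = {p15}.
cl(A) = ⋂ {C closed : A ⊆ C}. Closed sets containing A: {p11, p12, p13, p14, p15}.
Intersecting these: cl(A) = {p11, p12, p13, p14, p15}.
∂A = cl(A) ∖ int(A) = {p11, p12, p13, p14, p15} ∖ {p15} = {p11, p12, p13, p14}.


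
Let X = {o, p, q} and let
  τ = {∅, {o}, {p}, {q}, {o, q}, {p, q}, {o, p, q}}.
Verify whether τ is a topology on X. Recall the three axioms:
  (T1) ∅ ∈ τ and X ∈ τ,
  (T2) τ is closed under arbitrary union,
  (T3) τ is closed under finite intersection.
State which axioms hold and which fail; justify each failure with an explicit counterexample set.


τ is NOT a topology on X.

Axiom (T1): ∅ ∈ τ? Yes; X ∈ τ? Yes.
Axiom (T2/T3): check pairwise unions and intersections of members of τ.
Counterexample for (T2): {o} ∪ {p} = {o, p} ∉ τ. Therefore τ is NOT a topology.


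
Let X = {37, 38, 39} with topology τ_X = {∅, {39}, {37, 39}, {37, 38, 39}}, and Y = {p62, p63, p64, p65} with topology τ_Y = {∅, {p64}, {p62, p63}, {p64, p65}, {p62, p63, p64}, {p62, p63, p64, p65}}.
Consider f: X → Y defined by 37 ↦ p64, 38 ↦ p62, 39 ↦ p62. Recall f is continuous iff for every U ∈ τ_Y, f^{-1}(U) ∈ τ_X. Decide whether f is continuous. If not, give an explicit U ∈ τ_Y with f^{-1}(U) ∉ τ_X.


f is NOT continuous.

Compute f^{-1}(U) for each U ∈ τ_Y:
  U = ∅: f^{-1}(U) = ∅ ∈ τ_X ✓.
  U = {p64}: f^{-1}(U) = {37} ∉ τ_X ✗.
  U = {p62, p63}: f^{-1}(U) = {38, 39} ∉ τ_X ✗.
  U = {p64, p65}: f^{-1}(U) = {37} ∉ τ_X ✗.
  U = {p62, p63, p64}: f^{-1}(U) = {37, 38, 39} ∈ τ_X ✓.
  U = {p62, p63, p64, p65}: f^{-1}(U) = {37, 38, 39} ∈ τ_X ✓.
Found U = {p64} with f^{-1}(U) = {37} not in τ_X. Therefore f is NOT continuous.


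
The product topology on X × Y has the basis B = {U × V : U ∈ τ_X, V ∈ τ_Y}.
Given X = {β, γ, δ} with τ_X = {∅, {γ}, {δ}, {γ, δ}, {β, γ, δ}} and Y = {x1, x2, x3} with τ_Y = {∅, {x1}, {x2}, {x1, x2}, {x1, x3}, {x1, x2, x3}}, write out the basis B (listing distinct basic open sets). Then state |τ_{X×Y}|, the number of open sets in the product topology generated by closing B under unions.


Basis B = {∅ × ∅, {γ} × {x1}, {γ} × {x2}, {δ} × {x1}, {δ} × {x2}, {γ} × {x1, x2}, {γ} × {x1, x3}, {γ, δ} × {x1}, {γ, δ} × {x2}, {δ} × {x1, x2}, {δ} × {x1, x3}, {β, γ, δ} × {x1}, {β, γ, δ} × {x2}, {γ} × {x1, x2, x3}, {δ} × {x1, x2, x3}, {γ, δ} × {x1, x2}, {γ, δ} × {x1, x3}, {β, γ, δ} × {x1, x2}, {β, γ, δ} × {x1, x3}, {γ, δ} × {x1, x2, x3}, {β, γ, δ} × {x1, x2, x3}}; |τ_{X×Y}| = 70.

Enumerate products U × V with U ∈ τ_X, V ∈ τ_Y (deduplicated):
  ∅ × ∅ = {} (∅)
  {γ} × {x1} = {(γ,x1)}
  {γ} × {x2} = {(γ,x2)}
  {δ} × {x1} = {(δ,x1)}
  {δ} × {x2} = {(δ,x2)}
  {γ} × {x1, x2} = {(γ,x1), (γ,x2)}
  {γ} × {x1, x3} = {(γ,x1), (γ,x3)}
  {γ, δ} × {x1} = {(γ,x1), (δ,x1)}
  {γ, δ} × {x2} = {(γ,x2), (δ,x2)}
  {δ} × {x1, x2} = {(δ,x1), (δ,x2)}
  {δ} × {x1, x3} = {(δ,x1), (δ,x3)}
  {β, γ, δ} × {x1} = {(β,x1), (γ,x1), (δ,x1)}
  {β, γ, δ} × {x2} = {(β,x2), (γ,x2), (δ,x2)}
  {γ} × {x1, x2, x3} = {(γ,x1), (γ,x2), (γ,x3)}
  {δ} × {x1, x2, x3} = {(δ,x1), (δ,x2), (δ,x3)}
  {γ, δ} × {x1, x2} = {(γ,x1), (γ,x2), (δ,x1), (δ,x2)}
  {γ, δ} × {x1, x3} = {(γ,x1), (γ,x3), (δ,x1), (δ,x3)}
  {β, γ, δ} × {x1, x2} = {(β,x1), (β,x2), (γ,x1), (γ,x2), (δ,x1), (δ,x2)}
  {β, γ, δ} × {x1, x3} = {(β,x1), (β,x3), (γ,x1), (γ,x3), (δ,x1), (δ,x3)}
  {γ, δ} × {x1, x2, x3} = {(γ,x1), (γ,x2), (γ,x3), (δ,x1), (δ,x2), (δ,x3)}
  {β, γ, δ} × {x1, x2, x3} = {(β,x1), (β,x2), (β,x3), (γ,x1), (γ,x2), (γ,x3), (δ,x1), (δ,x2), (δ,x3)}
These 21 distinct sets form the basis B.
Close under arbitrary unions to get τ_{X×Y}; counting gives |τ_{X×Y}| = 70.


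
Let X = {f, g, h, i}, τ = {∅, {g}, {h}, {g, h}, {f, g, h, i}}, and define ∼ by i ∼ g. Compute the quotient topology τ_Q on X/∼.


X/∼ = {[f], [g=i], [h]}; |τ_Q| = 3.

Equivalence classes: [f], [g=i], [h].
Quotient map π: X → X/∼ sends f ↦ [f], g ↦ [g=i], h ↦ [h], i ↦ [g=i].
For each subset V ⊆ X/∼, compute π^{-1}(V) ⊆ X and check whether π^{-1}(V) ∈ τ. V is open in τ_Q iff π^{-1}(V) ∈ τ.
  V = {}: π^{-1}(V) = ∅ ∈ τ ✓.
  V = {[f]}: π^{-1}(V) = {f} ∉ τ ✗.
  V = {[g=i]}: π^{-1}(V) = {g, i} ∉ τ ✗.
  V = {[f], [g=i]}: π^{-1}(V) = {f, g, i} ∉ τ ✗.
  V = {[h]}: π^{-1}(V) = {h} ∈ τ ✓.
  V = {[f], [h]}: π^{-1}(V) = {f, h} ∉ τ ✗.
  V = {[g=i], [h]}: π^{-1}(V) = {g, h, i} ∉ τ ✗.
  V = {[f], [g=i], [h]}: π^{-1}(V) = {f, g, h, i} ∈ τ ✓.
Open sets in the quotient: τ_Q = {{}, {[h]}, {[f], [g=i], [h]}} (3 elements).


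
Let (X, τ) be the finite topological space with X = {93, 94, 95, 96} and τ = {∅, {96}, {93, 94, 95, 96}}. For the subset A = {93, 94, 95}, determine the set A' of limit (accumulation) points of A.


A' = {93, 94, 95}

For each x ∈ X, list the open sets U ∈ τ with x ∈ U, then check whether U ∩ (A ∖ {x}) ≠ ∅ for every such U.
  x = 93: opens ∋ x are {93, 94, 95, 96}; each meets A ∖ {93}, so x IS a limit point.
  x = 94: opens ∋ x are {93, 94, 95, 96}; each meets A ∖ {94}, so x IS a limit point.
  x = 95: opens ∋ x are {93, 94, 95, 96}; each meets A ∖ {95}, so x IS a limit point.
  x = 96: open {96} ∋ x has {96} ∩ (A ∖ {96}) = ∅, so x is NOT a limit point.
Collecting: A' = {93, 94, 95}.


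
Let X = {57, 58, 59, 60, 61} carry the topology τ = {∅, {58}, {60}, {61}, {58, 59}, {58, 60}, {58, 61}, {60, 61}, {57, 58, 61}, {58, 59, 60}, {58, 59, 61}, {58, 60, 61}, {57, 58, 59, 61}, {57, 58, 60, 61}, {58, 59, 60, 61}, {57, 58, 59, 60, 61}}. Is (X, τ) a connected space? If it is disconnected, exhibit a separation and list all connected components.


(X, τ) is disconnected; components = [{60}, {57, 58, 59, 61}].

Find clopen sets (U ∈ τ with X ∖ U ∈ τ):
  U = ∅, X ∖ U = {57, 58, 59, 60, 61} — both open, so U is clopen.
  U = {60}, X ∖ U = {57, 58, 59, 61} — both open, so U is clopen.
  U = {57, 58, 59, 61}, X ∖ U = {60} — both open, so U is clopen.
  U = {57, 58, 59, 60, 61}, X ∖ U = ∅ — both open, so U is clopen.
Nontrivial clopen(s) exist: e.g. {57, 58, 59, 61}. So (X, τ) is disconnected.
Compute connected components by grouping points that agree on all clopens:
  component: {60}
  component: {57, 58, 59, 61}


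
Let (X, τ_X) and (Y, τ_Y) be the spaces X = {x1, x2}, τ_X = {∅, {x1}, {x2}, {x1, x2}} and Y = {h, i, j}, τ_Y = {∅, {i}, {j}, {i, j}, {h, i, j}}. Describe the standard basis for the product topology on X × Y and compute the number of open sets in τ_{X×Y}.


Basis B = {∅ × ∅, {x1} × {i}, {x1} × {j}, {x2} × {i}, {x2} × {j}, {x1} × {i, j}, {x1, x2} × {i}, {x1, x2} × {j}, {x2} × {i, j}, {x1} × {h, i, j}, {x2} × {h, i, j}, {x1, x2} × {i, j}, {x1, x2} × {h, i, j}}; |τ_{X×Y}| = 25.

Enumerate products U × V with U ∈ τ_X, V ∈ τ_Y (deduplicated):
  ∅ × ∅ = {} (∅)
  {x1} × {i} = {(x1,i)}
  {x1} × {j} = {(x1,j)}
  {x2} × {i} = {(x2,i)}
  {x2} × {j} = {(x2,j)}
  {x1} × {i, j} = {(x1,i), (x1,j)}
  {x1, x2} × {i} = {(x1,i), (x2,i)}
  {x1, x2} × {j} = {(x1,j), (x2,j)}
  {x2} × {i, j} = {(x2,i), (x2,j)}
  {x1} × {h, i, j} = {(x1,h), (x1,i), (x1,j)}
  {x2} × {h, i, j} = {(x2,h), (x2,i), (x2,j)}
  {x1, x2} × {i, j} = {(x1,i), (x1,j), (x2,i), (x2,j)}
  {x1, x2} × {h, i, j} = {(x1,h), (x1,i), (x1,j), (x2,h), (x2,i), (x2,j)}
These 13 distinct sets form the basis B.
Close under arbitrary unions to get τ_{X×Y}; counting gives |τ_{X×Y}| = 25.


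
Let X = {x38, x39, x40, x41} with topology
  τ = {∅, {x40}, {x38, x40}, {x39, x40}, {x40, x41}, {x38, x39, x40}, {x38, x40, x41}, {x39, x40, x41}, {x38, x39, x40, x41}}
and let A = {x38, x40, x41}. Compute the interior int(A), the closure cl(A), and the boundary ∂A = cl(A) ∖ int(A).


int(A) = {x38, x40, x41}, cl(A) = {x38, x39, x40, x41}, ∂A = {x39}.

Closed sets in (X, τ) are complements of opens:
  closed(X, τ) = {∅, {x38}, {x39}, {x41}, {x38, x39}, {x38, x41}, {x39, x41}, {x38, x39, x41}, {x38, x39, x40, x41}}.
int(A) = ⋃ {U ∈ τ : U ⊆ A}. Opens contained in A: ∅, {x40}, {x38, x40}, {x40, x41}, {x38, x40, x41}.
Taking the union of these: int(A) = {x38, x40, x41}.
cl(A) = ⋂ {C closed : A ⊆ C}. Closed sets containing A: {x38, x39, x40, x41}.
Intersecting these: cl(A) = {x38, x39, x40, x41}.
∂A = cl(A) ∖ int(A) = {x38, x39, x40, x41} ∖ {x38, x40, x41} = {x39}.


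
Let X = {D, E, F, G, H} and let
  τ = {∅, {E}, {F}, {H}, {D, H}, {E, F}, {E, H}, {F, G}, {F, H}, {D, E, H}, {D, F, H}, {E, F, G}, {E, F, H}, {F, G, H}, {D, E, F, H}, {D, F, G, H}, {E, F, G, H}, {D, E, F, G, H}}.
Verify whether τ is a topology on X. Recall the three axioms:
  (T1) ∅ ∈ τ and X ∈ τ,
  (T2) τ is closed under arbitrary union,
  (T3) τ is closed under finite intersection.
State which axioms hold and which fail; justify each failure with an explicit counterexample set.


τ IS a topology on X.

Axiom (T1): ∅ ∈ τ? Yes; X ∈ τ? Yes.
Axiom (T2/T3): check pairwise unions and intersections of members of τ.
All pairwise intersections and unions checked — each lies in τ. Therefore τ satisfies (T1), (T2), (T3): it IS a topology on X.
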